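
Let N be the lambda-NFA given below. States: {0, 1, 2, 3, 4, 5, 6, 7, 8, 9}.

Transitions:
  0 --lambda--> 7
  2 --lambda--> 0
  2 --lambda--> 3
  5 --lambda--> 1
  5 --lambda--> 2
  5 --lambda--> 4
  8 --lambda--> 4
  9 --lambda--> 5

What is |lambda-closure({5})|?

7

Start with {5}.
From 5 via lambda: add 1, 2, 4.
From 2 via lambda: add 0, 3.
From 0 via lambda: add 7.
lambda-closure = {0, 1, 2, 3, 4, 5, 7}, which has 7 states.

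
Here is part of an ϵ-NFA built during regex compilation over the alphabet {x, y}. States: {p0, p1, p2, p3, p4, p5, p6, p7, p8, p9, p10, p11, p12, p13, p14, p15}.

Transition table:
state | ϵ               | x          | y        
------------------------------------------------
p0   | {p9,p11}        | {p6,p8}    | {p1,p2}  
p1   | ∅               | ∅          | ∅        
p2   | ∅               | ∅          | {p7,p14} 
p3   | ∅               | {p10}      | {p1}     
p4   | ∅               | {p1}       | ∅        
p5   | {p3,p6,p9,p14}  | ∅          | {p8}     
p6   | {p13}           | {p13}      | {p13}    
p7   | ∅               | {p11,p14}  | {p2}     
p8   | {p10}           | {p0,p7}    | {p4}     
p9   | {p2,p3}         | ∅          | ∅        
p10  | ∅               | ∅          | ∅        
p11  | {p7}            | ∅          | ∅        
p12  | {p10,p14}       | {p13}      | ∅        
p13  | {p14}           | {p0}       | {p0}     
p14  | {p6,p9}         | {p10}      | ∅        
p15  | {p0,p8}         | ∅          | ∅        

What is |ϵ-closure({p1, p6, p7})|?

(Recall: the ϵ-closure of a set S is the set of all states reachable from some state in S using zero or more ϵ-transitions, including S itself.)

Start with {p1, p6, p7}.
From p6 via ϵ: add p13.
From p13 via ϵ: add p14.
From p14 via ϵ: add p9.
From p9 via ϵ: add p2, p3.
ϵ-closure = {p1, p2, p3, p6, p7, p9, p13, p14}, which has 8 states.

8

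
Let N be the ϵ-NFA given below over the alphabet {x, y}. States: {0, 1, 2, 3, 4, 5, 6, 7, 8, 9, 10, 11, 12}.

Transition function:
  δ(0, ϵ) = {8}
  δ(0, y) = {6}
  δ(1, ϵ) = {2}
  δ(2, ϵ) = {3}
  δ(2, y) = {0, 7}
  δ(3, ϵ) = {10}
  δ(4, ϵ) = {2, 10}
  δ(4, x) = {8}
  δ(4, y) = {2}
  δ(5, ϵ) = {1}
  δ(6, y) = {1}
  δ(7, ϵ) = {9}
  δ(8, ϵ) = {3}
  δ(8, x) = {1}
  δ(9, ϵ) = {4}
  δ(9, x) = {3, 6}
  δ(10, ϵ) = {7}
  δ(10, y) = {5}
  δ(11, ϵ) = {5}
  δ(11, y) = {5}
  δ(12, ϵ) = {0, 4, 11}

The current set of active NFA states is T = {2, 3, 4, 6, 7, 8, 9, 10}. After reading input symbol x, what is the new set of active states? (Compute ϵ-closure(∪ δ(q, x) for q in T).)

{1, 2, 3, 4, 6, 7, 8, 9, 10}

4 on x → {8}.
8 on x → {1}.
9 on x → {3, 6}.
No x-transition from 2, 3, 6, 7, 10.
Union after reading x: {1, 3, 6, 8}.
Now take the ϵ-closure:
From 1 via ϵ: add 2.
From 3 via ϵ: add 10.
From 10 via ϵ: add 7.
From 7 via ϵ: add 9.
From 9 via ϵ: add 4.
No new states can be added; the closed set is {1, 2, 3, 4, 6, 7, 8, 9, 10}.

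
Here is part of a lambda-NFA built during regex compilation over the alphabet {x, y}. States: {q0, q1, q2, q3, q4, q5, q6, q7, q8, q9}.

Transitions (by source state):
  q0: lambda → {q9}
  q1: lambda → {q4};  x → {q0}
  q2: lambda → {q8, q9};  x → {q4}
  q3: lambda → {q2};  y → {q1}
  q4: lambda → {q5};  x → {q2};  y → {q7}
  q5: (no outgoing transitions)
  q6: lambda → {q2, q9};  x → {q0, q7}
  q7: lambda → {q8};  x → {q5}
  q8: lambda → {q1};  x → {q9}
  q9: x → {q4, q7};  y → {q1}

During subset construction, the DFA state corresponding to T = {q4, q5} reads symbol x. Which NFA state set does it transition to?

q4 on x → {q2}.
No x-transition from q5.
Union after reading x: {q2}.
Now take the lambda-closure:
From q2 via lambda: add q8, q9.
From q8 via lambda: add q1.
From q1 via lambda: add q4.
From q4 via lambda: add q5.
No new states can be added; the closed set is {q1, q2, q4, q5, q8, q9}.

{q1, q2, q4, q5, q8, q9}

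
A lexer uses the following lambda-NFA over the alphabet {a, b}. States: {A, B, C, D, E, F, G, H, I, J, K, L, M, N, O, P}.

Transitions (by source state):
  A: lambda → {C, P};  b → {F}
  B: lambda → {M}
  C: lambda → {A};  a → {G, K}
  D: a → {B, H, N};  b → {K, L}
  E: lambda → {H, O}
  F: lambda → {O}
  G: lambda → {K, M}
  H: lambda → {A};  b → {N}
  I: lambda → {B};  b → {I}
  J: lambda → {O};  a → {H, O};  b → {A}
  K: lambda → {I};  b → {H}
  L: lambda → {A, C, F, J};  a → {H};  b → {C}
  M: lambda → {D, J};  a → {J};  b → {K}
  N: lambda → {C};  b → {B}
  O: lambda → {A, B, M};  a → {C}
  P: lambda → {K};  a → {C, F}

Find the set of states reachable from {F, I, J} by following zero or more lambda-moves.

{A, B, C, D, F, I, J, K, M, O, P}

Start with {F, I, J}.
From F via lambda: add O.
From I via lambda: add B.
From B via lambda: add M.
From O via lambda: add A.
From A via lambda: add C, P.
From M via lambda: add D.
From P via lambda: add K.
No new states can be added; the closed set is {A, B, C, D, F, I, J, K, M, O, P}.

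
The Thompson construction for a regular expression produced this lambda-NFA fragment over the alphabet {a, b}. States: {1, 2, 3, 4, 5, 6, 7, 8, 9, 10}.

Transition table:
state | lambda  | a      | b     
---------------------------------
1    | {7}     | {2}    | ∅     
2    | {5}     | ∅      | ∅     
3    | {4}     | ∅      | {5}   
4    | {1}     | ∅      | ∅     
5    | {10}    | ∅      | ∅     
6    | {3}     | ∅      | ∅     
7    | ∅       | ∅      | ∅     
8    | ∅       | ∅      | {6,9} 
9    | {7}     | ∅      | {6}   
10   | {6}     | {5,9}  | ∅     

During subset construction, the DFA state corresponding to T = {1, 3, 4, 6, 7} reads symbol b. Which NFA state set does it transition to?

{1, 3, 4, 5, 6, 7, 10}

3 on b → {5}.
No b-transition from 1, 4, 6, 7.
Union after reading b: {5}.
Now take the lambda-closure:
From 5 via lambda: add 10.
From 10 via lambda: add 6.
From 6 via lambda: add 3.
From 3 via lambda: add 4.
From 4 via lambda: add 1.
From 1 via lambda: add 7.
No new states can be added; the closed set is {1, 3, 4, 5, 6, 7, 10}.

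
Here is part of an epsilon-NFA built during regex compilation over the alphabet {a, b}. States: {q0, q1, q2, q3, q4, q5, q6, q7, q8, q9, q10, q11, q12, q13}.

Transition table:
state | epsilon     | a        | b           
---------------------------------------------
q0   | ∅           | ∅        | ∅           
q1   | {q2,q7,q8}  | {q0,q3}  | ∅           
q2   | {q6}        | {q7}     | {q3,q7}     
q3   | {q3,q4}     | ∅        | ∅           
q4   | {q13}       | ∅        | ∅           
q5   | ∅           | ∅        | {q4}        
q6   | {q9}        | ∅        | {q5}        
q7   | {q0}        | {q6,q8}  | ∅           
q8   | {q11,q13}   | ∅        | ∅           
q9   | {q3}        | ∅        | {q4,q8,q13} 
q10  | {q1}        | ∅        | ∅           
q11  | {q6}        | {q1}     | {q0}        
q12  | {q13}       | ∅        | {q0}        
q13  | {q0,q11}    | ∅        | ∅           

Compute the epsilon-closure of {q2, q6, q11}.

Start with {q2, q6, q11}.
From q6 via epsilon: add q9.
From q9 via epsilon: add q3.
From q3 via epsilon: add q4.
From q4 via epsilon: add q13.
From q13 via epsilon: add q0.
No new states can be added; the closed set is {q0, q2, q3, q4, q6, q9, q11, q13}.

{q0, q2, q3, q4, q6, q9, q11, q13}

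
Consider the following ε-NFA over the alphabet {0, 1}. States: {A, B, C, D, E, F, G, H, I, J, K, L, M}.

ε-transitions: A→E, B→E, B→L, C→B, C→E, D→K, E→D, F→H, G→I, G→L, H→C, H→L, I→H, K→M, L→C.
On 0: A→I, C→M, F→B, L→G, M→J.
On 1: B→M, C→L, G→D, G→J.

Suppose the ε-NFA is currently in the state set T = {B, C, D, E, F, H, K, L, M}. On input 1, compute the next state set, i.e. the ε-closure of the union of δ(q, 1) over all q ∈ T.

B on 1 → {M}.
C on 1 → {L}.
No 1-transition from D, E, F, H, K, L, M.
Union after reading 1: {L, M}.
Now take the ε-closure:
From L via ε: add C.
From C via ε: add B, E.
From E via ε: add D.
From D via ε: add K.
No new states can be added; the closed set is {B, C, D, E, K, L, M}.

{B, C, D, E, K, L, M}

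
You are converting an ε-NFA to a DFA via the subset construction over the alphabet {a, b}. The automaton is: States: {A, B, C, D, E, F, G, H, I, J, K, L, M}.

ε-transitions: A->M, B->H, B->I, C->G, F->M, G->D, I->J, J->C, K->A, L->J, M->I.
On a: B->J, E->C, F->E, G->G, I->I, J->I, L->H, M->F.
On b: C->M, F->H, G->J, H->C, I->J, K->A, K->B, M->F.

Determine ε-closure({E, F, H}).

Start with {E, F, H}.
From F via ε: add M.
From M via ε: add I.
From I via ε: add J.
From J via ε: add C.
From C via ε: add G.
From G via ε: add D.
No new states can be added; the closed set is {C, D, E, F, G, H, I, J, M}.

{C, D, E, F, G, H, I, J, M}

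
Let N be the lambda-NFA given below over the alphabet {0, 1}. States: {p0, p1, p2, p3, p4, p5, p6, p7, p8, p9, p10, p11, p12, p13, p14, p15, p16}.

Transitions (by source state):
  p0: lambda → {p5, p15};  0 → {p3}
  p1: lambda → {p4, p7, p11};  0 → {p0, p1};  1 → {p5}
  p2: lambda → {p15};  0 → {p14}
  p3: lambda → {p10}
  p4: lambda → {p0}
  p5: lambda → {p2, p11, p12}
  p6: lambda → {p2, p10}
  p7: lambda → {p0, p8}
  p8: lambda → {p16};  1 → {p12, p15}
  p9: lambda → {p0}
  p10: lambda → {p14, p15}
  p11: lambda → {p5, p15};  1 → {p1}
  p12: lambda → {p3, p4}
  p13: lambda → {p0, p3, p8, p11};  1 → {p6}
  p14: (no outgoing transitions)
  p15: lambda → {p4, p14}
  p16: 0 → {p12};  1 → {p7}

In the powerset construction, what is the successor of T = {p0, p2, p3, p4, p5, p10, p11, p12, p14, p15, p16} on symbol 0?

p0 on 0 → {p3}.
p2 on 0 → {p14}.
p16 on 0 → {p12}.
No 0-transition from p3, p4, p5, p10, p11, p12, p14, p15.
Union after reading 0: {p3, p12, p14}.
Now take the lambda-closure:
From p3 via lambda: add p10.
From p12 via lambda: add p4.
From p4 via lambda: add p0.
From p10 via lambda: add p15.
From p0 via lambda: add p5.
From p5 via lambda: add p2, p11.
No new states can be added; the closed set is {p0, p2, p3, p4, p5, p10, p11, p12, p14, p15}.

{p0, p2, p3, p4, p5, p10, p11, p12, p14, p15}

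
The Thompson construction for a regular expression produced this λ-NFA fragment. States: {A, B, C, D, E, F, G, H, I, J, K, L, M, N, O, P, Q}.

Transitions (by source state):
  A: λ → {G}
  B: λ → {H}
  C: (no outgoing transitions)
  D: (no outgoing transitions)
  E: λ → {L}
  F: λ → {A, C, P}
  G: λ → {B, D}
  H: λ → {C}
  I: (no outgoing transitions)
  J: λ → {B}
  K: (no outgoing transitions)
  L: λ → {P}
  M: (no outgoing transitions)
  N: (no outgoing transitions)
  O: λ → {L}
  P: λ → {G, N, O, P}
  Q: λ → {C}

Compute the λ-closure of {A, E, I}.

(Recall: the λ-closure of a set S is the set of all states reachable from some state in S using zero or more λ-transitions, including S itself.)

Start with {A, E, I}.
From A via λ: add G.
From E via λ: add L.
From G via λ: add B, D.
From L via λ: add P.
From B via λ: add H.
From P via λ: add N, O.
From H via λ: add C.
No new states can be added; the closed set is {A, B, C, D, E, G, H, I, L, N, O, P}.

{A, B, C, D, E, G, H, I, L, N, O, P}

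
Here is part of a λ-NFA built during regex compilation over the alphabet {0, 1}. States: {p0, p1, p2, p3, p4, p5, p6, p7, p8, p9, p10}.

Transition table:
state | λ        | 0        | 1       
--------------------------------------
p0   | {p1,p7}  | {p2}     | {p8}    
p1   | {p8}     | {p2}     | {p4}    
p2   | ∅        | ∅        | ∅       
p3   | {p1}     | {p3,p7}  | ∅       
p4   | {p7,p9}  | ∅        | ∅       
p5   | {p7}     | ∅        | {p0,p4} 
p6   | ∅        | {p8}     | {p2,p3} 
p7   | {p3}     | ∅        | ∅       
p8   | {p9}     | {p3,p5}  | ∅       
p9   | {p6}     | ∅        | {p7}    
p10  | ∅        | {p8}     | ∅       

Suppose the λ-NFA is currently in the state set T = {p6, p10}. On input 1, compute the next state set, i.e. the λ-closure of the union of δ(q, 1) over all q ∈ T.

{p1, p2, p3, p6, p8, p9}

p6 on 1 → {p2, p3}.
No 1-transition from p10.
Union after reading 1: {p2, p3}.
Now take the λ-closure:
From p3 via λ: add p1.
From p1 via λ: add p8.
From p8 via λ: add p9.
From p9 via λ: add p6.
No new states can be added; the closed set is {p1, p2, p3, p6, p8, p9}.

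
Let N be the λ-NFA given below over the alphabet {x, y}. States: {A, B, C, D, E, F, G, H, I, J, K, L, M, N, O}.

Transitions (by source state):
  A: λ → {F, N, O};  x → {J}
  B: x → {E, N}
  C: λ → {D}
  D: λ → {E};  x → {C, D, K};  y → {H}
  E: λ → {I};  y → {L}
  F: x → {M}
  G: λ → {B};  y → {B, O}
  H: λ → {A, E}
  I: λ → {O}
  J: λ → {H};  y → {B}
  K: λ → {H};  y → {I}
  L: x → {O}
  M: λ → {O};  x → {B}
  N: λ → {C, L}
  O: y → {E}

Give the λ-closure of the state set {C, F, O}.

{C, D, E, F, I, O}

Start with {C, F, O}.
From C via λ: add D.
From D via λ: add E.
From E via λ: add I.
No new states can be added; the closed set is {C, D, E, F, I, O}.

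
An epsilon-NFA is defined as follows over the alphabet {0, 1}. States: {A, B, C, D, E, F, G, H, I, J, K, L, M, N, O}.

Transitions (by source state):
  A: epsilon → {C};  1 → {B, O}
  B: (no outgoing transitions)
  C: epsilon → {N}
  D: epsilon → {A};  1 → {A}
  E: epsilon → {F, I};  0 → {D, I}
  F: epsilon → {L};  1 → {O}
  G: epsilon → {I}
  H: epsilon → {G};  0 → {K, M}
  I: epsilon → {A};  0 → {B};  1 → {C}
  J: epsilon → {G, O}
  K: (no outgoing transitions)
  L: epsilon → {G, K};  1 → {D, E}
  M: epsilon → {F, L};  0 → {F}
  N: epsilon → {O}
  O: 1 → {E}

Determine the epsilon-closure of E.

Start with {E}.
From E via epsilon: add F, I.
From F via epsilon: add L.
From I via epsilon: add A.
From A via epsilon: add C.
From L via epsilon: add G, K.
From C via epsilon: add N.
From N via epsilon: add O.
No new states can be added; the closed set is {A, C, E, F, G, I, K, L, N, O}.

{A, C, E, F, G, I, K, L, N, O}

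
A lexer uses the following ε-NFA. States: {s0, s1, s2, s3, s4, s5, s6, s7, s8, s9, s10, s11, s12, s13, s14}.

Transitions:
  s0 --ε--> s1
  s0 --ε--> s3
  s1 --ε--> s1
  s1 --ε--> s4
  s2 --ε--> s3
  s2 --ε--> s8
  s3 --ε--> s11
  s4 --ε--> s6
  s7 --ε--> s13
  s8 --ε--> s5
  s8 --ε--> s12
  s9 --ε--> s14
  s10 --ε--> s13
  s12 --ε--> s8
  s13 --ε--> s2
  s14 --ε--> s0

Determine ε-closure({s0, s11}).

Start with {s0, s11}.
From s0 via ε: add s1, s3.
From s1 via ε: add s4.
From s4 via ε: add s6.
No new states can be added; the closed set is {s0, s1, s3, s4, s6, s11}.

{s0, s1, s3, s4, s6, s11}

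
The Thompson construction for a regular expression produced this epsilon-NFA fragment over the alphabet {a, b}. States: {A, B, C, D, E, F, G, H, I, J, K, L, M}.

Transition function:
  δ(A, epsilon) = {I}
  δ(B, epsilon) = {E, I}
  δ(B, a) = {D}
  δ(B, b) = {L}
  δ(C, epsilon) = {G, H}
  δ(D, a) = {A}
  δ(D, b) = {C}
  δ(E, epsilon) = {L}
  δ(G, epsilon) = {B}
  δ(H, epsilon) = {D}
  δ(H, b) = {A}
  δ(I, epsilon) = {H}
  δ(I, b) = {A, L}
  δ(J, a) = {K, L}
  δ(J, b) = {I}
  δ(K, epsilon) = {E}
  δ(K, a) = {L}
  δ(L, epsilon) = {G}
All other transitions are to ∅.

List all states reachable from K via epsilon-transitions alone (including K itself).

Start with {K}.
From K via epsilon: add E.
From E via epsilon: add L.
From L via epsilon: add G.
From G via epsilon: add B.
From B via epsilon: add I.
From I via epsilon: add H.
From H via epsilon: add D.
No new states can be added; the closed set is {B, D, E, G, H, I, K, L}.

{B, D, E, G, H, I, K, L}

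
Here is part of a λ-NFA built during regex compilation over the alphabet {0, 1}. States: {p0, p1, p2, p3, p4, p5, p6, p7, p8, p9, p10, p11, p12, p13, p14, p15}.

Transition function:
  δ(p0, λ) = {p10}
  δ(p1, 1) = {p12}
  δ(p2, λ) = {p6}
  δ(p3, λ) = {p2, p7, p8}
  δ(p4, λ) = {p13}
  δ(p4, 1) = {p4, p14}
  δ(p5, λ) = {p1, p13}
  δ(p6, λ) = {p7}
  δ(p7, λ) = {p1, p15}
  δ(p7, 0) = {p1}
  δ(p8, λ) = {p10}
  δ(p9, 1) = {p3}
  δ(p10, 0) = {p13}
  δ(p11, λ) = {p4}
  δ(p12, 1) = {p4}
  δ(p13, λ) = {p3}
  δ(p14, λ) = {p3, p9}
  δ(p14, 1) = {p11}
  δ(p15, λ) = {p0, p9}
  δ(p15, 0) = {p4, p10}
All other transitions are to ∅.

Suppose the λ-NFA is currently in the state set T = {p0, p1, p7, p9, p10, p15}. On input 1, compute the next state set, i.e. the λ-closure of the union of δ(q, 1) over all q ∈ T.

{p0, p1, p2, p3, p6, p7, p8, p9, p10, p12, p15}

p1 on 1 → {p12}.
p9 on 1 → {p3}.
No 1-transition from p0, p7, p10, p15.
Union after reading 1: {p3, p12}.
Now take the λ-closure:
From p3 via λ: add p2, p7, p8.
From p2 via λ: add p6.
From p7 via λ: add p1, p15.
From p8 via λ: add p10.
From p15 via λ: add p0, p9.
No new states can be added; the closed set is {p0, p1, p2, p3, p6, p7, p8, p9, p10, p12, p15}.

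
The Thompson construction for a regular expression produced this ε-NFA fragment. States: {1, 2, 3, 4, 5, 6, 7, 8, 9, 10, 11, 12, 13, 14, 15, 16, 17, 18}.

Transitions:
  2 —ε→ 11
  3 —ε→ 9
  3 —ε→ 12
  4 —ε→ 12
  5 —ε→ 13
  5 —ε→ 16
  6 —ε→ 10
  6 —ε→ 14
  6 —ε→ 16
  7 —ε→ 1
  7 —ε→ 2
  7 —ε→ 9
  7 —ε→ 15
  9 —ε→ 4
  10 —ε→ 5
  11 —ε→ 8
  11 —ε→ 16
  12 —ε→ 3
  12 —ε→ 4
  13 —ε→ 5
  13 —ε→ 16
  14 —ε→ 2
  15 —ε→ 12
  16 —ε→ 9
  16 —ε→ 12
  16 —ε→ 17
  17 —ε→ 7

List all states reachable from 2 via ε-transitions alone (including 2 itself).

{1, 2, 3, 4, 7, 8, 9, 11, 12, 15, 16, 17}

Start with {2}.
From 2 via ε: add 11.
From 11 via ε: add 8, 16.
From 16 via ε: add 9, 12, 17.
From 9 via ε: add 4.
From 12 via ε: add 3.
From 17 via ε: add 7.
From 7 via ε: add 1, 15.
No new states can be added; the closed set is {1, 2, 3, 4, 7, 8, 9, 11, 12, 15, 16, 17}.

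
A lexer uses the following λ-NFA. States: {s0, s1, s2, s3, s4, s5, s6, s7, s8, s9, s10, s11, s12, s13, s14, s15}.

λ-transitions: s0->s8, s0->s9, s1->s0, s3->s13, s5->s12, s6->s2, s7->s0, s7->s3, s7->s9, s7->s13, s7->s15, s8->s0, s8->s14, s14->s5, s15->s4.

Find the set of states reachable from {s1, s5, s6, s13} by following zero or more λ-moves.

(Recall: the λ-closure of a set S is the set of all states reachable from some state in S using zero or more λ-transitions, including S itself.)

{s0, s1, s2, s5, s6, s8, s9, s12, s13, s14}

Start with {s1, s5, s6, s13}.
From s1 via λ: add s0.
From s5 via λ: add s12.
From s6 via λ: add s2.
From s0 via λ: add s8, s9.
From s8 via λ: add s14.
No new states can be added; the closed set is {s0, s1, s2, s5, s6, s8, s9, s12, s13, s14}.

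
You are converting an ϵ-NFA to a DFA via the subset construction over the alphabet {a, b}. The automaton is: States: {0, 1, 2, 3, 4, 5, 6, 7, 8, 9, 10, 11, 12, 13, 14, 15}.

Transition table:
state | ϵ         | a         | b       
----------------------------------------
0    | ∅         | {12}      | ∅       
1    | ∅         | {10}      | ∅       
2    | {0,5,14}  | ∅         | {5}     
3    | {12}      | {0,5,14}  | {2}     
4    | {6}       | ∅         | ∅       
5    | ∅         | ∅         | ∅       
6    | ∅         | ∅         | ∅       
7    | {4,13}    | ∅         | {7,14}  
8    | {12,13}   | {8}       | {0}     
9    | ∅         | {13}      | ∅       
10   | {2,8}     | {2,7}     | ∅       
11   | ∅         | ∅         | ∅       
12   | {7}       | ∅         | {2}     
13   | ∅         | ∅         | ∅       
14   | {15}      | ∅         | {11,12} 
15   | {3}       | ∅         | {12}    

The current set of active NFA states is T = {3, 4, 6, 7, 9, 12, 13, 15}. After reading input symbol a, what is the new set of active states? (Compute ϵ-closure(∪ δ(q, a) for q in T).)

3 on a → {0, 5, 14}.
9 on a → {13}.
No a-transition from 4, 6, 7, 12, 13, 15.
Union after reading a: {0, 5, 13, 14}.
Now take the ϵ-closure:
From 14 via ϵ: add 15.
From 15 via ϵ: add 3.
From 3 via ϵ: add 12.
From 12 via ϵ: add 7.
From 7 via ϵ: add 4.
From 4 via ϵ: add 6.
No new states can be added; the closed set is {0, 3, 4, 5, 6, 7, 12, 13, 14, 15}.

{0, 3, 4, 5, 6, 7, 12, 13, 14, 15}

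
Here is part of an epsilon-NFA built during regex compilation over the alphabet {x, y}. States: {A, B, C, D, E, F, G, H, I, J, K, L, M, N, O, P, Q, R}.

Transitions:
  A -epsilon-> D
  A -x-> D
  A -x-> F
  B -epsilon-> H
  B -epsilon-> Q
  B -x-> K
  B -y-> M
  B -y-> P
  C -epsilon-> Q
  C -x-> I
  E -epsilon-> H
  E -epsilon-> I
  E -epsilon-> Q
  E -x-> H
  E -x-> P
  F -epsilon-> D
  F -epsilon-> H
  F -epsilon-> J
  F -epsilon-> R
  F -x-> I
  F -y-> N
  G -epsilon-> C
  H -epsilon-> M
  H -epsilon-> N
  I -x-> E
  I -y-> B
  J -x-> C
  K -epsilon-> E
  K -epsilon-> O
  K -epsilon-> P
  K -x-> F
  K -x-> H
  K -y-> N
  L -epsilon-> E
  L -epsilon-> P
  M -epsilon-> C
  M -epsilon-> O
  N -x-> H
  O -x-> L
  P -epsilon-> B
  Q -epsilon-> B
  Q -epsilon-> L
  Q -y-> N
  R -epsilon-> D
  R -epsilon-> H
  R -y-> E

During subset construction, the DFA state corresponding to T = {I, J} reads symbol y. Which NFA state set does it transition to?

I on y → {B}.
No y-transition from J.
Union after reading y: {B}.
Now take the epsilon-closure:
From B via epsilon: add H, Q.
From H via epsilon: add M, N.
From Q via epsilon: add L.
From L via epsilon: add E, P.
From M via epsilon: add C, O.
From E via epsilon: add I.
No new states can be added; the closed set is {B, C, E, H, I, L, M, N, O, P, Q}.

{B, C, E, H, I, L, M, N, O, P, Q}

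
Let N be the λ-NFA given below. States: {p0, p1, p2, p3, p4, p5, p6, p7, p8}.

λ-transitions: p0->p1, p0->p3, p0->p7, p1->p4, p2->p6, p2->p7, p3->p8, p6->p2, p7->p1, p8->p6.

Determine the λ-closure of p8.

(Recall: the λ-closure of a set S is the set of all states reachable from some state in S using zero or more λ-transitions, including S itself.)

Start with {p8}.
From p8 via λ: add p6.
From p6 via λ: add p2.
From p2 via λ: add p7.
From p7 via λ: add p1.
From p1 via λ: add p4.
No new states can be added; the closed set is {p1, p2, p4, p6, p7, p8}.

{p1, p2, p4, p6, p7, p8}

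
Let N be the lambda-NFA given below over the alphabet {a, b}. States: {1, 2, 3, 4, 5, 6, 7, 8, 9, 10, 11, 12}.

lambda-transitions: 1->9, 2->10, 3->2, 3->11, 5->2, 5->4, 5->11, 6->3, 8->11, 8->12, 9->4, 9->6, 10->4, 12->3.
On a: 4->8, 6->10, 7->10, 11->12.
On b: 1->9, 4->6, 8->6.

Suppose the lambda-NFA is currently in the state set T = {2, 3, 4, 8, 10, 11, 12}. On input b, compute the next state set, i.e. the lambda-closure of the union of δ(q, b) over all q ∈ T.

4 on b → {6}.
8 on b → {6}.
No b-transition from 2, 3, 10, 11, 12.
Union after reading b: {6}.
Now take the lambda-closure:
From 6 via lambda: add 3.
From 3 via lambda: add 2, 11.
From 2 via lambda: add 10.
From 10 via lambda: add 4.
No new states can be added; the closed set is {2, 3, 4, 6, 10, 11}.

{2, 3, 4, 6, 10, 11}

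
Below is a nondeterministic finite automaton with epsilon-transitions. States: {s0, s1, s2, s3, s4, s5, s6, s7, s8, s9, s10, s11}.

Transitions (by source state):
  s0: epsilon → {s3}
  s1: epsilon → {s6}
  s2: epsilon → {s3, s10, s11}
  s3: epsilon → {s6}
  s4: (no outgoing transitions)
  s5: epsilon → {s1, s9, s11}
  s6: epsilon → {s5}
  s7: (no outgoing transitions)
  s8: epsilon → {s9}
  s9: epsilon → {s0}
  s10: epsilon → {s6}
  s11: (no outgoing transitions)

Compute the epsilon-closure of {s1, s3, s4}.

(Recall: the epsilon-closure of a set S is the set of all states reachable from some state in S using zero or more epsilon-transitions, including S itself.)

Start with {s1, s3, s4}.
From s1 via epsilon: add s6.
From s6 via epsilon: add s5.
From s5 via epsilon: add s9, s11.
From s9 via epsilon: add s0.
No new states can be added; the closed set is {s0, s1, s3, s4, s5, s6, s9, s11}.

{s0, s1, s3, s4, s5, s6, s9, s11}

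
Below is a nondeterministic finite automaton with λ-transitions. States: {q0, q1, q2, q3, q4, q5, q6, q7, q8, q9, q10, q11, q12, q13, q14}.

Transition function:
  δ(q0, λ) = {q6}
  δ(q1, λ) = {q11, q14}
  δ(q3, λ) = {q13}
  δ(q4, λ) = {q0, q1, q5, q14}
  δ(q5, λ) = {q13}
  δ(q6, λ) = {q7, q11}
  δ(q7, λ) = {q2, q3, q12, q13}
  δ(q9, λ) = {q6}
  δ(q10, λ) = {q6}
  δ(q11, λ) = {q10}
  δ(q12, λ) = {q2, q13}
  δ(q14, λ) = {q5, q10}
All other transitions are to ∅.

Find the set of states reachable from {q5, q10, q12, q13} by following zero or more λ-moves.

Start with {q5, q10, q12, q13}.
From q10 via λ: add q6.
From q12 via λ: add q2.
From q6 via λ: add q7, q11.
From q7 via λ: add q3.
No new states can be added; the closed set is {q2, q3, q5, q6, q7, q10, q11, q12, q13}.

{q2, q3, q5, q6, q7, q10, q11, q12, q13}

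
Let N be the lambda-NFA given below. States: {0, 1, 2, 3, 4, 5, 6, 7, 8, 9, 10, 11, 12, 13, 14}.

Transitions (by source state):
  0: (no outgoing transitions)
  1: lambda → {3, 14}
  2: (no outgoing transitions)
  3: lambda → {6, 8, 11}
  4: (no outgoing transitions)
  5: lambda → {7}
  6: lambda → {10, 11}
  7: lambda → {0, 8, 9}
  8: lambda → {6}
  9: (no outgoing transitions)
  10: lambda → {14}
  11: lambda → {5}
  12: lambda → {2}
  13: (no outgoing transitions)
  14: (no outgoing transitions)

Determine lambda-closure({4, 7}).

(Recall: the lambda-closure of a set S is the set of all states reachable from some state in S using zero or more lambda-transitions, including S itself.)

{0, 4, 5, 6, 7, 8, 9, 10, 11, 14}

Start with {4, 7}.
From 7 via lambda: add 0, 8, 9.
From 8 via lambda: add 6.
From 6 via lambda: add 10, 11.
From 10 via lambda: add 14.
From 11 via lambda: add 5.
No new states can be added; the closed set is {0, 4, 5, 6, 7, 8, 9, 10, 11, 14}.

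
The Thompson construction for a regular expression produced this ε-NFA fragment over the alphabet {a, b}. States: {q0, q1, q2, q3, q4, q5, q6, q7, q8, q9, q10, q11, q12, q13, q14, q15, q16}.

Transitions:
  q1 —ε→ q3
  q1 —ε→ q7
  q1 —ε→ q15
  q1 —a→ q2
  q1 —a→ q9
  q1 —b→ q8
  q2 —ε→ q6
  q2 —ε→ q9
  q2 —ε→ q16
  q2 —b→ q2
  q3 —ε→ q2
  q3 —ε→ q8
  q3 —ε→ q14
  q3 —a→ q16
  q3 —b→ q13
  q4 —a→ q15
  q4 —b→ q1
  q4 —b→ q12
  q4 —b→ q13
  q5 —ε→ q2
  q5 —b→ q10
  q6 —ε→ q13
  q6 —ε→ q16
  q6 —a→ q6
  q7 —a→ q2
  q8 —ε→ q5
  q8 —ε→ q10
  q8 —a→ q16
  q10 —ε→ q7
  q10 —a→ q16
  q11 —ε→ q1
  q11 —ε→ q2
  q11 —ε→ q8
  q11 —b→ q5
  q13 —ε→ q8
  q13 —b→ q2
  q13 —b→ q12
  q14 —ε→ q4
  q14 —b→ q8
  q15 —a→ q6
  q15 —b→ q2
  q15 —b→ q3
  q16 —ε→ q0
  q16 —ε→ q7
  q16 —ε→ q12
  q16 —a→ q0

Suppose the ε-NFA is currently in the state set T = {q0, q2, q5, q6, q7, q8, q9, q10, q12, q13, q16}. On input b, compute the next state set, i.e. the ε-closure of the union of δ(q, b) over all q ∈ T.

{q0, q2, q5, q6, q7, q8, q9, q10, q12, q13, q16}

q2 on b → {q2}.
q5 on b → {q10}.
q13 on b → {q2, q12}.
No b-transition from q0, q6, q7, q8, q9, q10, q12, q16.
Union after reading b: {q2, q10, q12}.
Now take the ε-closure:
From q2 via ε: add q6, q9, q16.
From q10 via ε: add q7.
From q6 via ε: add q13.
From q16 via ε: add q0.
From q13 via ε: add q8.
From q8 via ε: add q5.
No new states can be added; the closed set is {q0, q2, q5, q6, q7, q8, q9, q10, q12, q13, q16}.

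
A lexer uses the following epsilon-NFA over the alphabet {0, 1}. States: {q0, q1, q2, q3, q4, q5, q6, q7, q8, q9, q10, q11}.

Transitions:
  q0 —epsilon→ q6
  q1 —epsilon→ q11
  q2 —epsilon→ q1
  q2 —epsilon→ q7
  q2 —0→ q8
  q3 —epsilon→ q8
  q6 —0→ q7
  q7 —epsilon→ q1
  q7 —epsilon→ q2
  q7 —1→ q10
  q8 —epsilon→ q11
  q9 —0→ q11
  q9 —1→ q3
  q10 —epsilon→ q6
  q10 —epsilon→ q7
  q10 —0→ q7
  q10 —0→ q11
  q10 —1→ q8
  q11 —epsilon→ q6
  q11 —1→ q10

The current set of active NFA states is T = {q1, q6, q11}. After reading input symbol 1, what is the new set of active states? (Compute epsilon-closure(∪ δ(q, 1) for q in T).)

{q1, q2, q6, q7, q10, q11}

q11 on 1 → {q10}.
No 1-transition from q1, q6.
Union after reading 1: {q10}.
Now take the epsilon-closure:
From q10 via epsilon: add q6, q7.
From q7 via epsilon: add q1, q2.
From q1 via epsilon: add q11.
No new states can be added; the closed set is {q1, q2, q6, q7, q10, q11}.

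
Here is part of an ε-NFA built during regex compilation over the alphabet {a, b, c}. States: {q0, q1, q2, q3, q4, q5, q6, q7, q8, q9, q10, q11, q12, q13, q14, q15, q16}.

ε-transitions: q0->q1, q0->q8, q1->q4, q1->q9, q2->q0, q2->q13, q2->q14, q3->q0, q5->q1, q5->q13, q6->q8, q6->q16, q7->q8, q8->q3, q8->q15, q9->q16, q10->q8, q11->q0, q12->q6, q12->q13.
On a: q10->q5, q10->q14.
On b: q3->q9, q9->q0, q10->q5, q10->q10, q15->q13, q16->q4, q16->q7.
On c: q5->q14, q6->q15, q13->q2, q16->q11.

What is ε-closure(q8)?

Start with {q8}.
From q8 via ε: add q3, q15.
From q3 via ε: add q0.
From q0 via ε: add q1.
From q1 via ε: add q4, q9.
From q9 via ε: add q16.
No new states can be added; the closed set is {q0, q1, q3, q4, q8, q9, q15, q16}.

{q0, q1, q3, q4, q8, q9, q15, q16}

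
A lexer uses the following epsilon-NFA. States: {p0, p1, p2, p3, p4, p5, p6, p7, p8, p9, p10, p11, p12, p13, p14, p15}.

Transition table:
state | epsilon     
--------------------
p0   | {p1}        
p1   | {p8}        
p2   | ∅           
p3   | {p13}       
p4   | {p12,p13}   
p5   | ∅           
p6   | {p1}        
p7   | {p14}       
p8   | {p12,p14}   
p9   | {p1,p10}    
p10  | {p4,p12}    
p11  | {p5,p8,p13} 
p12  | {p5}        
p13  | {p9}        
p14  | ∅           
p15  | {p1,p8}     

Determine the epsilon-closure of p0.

{p0, p1, p5, p8, p12, p14}

Start with {p0}.
From p0 via epsilon: add p1.
From p1 via epsilon: add p8.
From p8 via epsilon: add p12, p14.
From p12 via epsilon: add p5.
No new states can be added; the closed set is {p0, p1, p5, p8, p12, p14}.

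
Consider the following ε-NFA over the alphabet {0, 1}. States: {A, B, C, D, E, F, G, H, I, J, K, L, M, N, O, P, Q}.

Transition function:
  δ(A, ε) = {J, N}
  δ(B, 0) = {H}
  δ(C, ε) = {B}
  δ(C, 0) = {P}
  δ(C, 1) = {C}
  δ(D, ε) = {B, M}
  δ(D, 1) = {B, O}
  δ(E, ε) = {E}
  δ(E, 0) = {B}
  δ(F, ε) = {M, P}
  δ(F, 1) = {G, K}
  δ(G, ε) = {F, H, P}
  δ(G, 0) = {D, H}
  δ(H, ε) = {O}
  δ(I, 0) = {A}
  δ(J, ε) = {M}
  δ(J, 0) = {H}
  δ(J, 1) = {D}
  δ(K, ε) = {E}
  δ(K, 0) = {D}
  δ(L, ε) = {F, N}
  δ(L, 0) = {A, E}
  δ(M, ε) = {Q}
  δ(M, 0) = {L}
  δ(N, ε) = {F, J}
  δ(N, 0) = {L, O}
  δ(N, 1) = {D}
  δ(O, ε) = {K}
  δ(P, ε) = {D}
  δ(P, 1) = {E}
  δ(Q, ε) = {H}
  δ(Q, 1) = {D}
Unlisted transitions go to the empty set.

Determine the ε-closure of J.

Start with {J}.
From J via ε: add M.
From M via ε: add Q.
From Q via ε: add H.
From H via ε: add O.
From O via ε: add K.
From K via ε: add E.
No new states can be added; the closed set is {E, H, J, K, M, O, Q}.

{E, H, J, K, M, O, Q}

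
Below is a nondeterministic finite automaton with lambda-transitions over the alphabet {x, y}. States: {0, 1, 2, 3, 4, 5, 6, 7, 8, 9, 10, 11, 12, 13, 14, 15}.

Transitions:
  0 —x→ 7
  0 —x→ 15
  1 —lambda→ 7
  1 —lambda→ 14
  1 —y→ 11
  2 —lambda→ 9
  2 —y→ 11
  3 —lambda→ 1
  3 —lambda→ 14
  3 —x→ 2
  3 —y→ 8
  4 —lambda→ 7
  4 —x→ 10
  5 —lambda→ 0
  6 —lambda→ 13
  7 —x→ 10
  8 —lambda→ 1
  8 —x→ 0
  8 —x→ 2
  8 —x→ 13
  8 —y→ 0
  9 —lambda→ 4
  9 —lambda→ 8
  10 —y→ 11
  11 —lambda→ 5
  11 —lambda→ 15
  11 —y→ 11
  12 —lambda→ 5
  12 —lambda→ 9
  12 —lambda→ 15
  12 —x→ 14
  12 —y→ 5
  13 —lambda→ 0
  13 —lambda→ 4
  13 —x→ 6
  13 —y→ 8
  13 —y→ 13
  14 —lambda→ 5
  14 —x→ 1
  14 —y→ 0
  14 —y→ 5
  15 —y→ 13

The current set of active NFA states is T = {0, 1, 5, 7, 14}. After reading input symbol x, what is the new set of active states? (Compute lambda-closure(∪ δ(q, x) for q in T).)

{0, 1, 5, 7, 10, 14, 15}

0 on x → {7, 15}.
7 on x → {10}.
14 on x → {1}.
No x-transition from 1, 5.
Union after reading x: {1, 7, 10, 15}.
Now take the lambda-closure:
From 1 via lambda: add 14.
From 14 via lambda: add 5.
From 5 via lambda: add 0.
No new states can be added; the closed set is {0, 1, 5, 7, 10, 14, 15}.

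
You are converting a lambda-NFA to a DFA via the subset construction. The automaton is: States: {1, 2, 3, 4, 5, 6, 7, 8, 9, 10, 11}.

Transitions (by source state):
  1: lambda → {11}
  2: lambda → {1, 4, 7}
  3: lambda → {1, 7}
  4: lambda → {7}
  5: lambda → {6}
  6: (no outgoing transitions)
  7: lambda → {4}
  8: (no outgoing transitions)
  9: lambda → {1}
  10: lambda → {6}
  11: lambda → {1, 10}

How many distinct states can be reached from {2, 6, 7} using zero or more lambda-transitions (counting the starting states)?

Start with {2, 6, 7}.
From 2 via lambda: add 1, 4.
From 1 via lambda: add 11.
From 11 via lambda: add 10.
lambda-closure = {1, 2, 4, 6, 7, 10, 11}, which has 7 states.

7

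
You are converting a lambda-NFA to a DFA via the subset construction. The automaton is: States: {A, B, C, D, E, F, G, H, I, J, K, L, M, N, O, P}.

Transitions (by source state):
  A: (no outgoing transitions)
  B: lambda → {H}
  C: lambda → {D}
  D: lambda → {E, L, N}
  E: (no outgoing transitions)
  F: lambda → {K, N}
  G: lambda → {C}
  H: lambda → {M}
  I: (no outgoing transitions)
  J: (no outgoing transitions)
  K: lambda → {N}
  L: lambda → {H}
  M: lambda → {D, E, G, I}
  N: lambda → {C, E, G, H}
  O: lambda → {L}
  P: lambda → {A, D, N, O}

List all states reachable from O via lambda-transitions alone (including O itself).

{C, D, E, G, H, I, L, M, N, O}

Start with {O}.
From O via lambda: add L.
From L via lambda: add H.
From H via lambda: add M.
From M via lambda: add D, E, G, I.
From D via lambda: add N.
From G via lambda: add C.
No new states can be added; the closed set is {C, D, E, G, H, I, L, M, N, O}.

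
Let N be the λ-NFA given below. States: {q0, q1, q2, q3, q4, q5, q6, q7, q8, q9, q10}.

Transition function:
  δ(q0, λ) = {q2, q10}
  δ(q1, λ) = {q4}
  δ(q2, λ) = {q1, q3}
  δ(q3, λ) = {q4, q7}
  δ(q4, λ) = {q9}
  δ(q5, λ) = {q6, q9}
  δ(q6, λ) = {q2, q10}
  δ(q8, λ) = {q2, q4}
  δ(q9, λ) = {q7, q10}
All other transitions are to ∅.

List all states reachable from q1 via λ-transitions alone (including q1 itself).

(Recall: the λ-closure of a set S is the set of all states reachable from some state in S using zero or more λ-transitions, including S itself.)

Start with {q1}.
From q1 via λ: add q4.
From q4 via λ: add q9.
From q9 via λ: add q7, q10.
No new states can be added; the closed set is {q1, q4, q7, q9, q10}.

{q1, q4, q7, q9, q10}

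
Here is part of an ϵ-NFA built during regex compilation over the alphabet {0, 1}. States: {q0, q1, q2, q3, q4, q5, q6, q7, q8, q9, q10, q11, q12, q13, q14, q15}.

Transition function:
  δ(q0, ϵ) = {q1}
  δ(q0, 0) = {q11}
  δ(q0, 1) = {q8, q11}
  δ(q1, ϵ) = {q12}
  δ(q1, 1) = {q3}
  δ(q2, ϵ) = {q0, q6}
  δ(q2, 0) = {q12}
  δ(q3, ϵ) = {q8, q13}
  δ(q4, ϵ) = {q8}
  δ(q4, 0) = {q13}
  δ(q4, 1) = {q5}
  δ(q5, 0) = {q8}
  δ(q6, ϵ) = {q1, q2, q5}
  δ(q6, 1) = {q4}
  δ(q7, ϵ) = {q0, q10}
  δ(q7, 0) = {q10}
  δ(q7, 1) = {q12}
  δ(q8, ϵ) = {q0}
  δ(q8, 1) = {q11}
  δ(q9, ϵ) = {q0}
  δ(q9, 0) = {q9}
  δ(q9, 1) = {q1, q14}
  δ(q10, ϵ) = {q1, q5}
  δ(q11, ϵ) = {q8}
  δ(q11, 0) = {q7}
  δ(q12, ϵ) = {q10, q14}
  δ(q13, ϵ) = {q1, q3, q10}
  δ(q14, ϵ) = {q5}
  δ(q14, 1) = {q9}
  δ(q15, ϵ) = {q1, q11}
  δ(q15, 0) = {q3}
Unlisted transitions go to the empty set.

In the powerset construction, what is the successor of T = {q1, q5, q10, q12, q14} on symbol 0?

{q0, q1, q5, q8, q10, q12, q14}

q5 on 0 → {q8}.
No 0-transition from q1, q10, q12, q14.
Union after reading 0: {q8}.
Now take the ϵ-closure:
From q8 via ϵ: add q0.
From q0 via ϵ: add q1.
From q1 via ϵ: add q12.
From q12 via ϵ: add q10, q14.
From q10 via ϵ: add q5.
No new states can be added; the closed set is {q0, q1, q5, q8, q10, q12, q14}.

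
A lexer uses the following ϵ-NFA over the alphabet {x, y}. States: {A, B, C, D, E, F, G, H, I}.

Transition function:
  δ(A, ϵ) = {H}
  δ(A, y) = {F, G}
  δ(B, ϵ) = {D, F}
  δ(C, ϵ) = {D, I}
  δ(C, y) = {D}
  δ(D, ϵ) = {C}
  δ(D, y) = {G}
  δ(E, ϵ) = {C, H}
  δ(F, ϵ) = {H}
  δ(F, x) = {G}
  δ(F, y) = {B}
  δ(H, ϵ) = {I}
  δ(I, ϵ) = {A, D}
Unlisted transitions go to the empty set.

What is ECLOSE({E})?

Start with {E}.
From E via ϵ: add C, H.
From C via ϵ: add D, I.
From I via ϵ: add A.
No new states can be added; the closed set is {A, C, D, E, H, I}.

{A, C, D, E, H, I}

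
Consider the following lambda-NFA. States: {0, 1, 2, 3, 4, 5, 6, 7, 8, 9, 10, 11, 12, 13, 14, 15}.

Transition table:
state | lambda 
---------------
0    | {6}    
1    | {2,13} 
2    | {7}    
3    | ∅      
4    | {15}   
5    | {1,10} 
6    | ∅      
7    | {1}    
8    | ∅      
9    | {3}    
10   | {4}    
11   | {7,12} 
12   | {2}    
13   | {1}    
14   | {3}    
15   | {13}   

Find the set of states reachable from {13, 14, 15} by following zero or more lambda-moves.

{1, 2, 3, 7, 13, 14, 15}

Start with {13, 14, 15}.
From 13 via lambda: add 1.
From 14 via lambda: add 3.
From 1 via lambda: add 2.
From 2 via lambda: add 7.
No new states can be added; the closed set is {1, 2, 3, 7, 13, 14, 15}.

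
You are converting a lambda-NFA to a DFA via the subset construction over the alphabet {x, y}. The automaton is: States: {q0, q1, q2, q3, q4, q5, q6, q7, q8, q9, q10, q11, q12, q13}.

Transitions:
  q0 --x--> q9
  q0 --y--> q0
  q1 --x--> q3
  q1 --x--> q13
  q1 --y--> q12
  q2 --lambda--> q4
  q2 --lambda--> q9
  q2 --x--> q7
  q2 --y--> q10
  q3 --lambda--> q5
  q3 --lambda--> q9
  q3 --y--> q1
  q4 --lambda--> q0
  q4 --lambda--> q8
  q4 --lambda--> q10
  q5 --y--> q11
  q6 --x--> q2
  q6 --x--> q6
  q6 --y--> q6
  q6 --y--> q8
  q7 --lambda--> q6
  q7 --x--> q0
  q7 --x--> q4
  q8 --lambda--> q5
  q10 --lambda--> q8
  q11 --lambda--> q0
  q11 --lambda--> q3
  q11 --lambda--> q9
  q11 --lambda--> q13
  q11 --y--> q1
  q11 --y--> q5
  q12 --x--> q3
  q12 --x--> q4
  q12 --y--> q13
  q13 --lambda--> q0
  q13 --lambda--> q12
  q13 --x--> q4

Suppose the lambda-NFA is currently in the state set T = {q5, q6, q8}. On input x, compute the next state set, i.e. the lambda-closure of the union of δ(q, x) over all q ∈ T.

q6 on x → {q2, q6}.
No x-transition from q5, q8.
Union after reading x: {q2, q6}.
Now take the lambda-closure:
From q2 via lambda: add q4, q9.
From q4 via lambda: add q0, q8, q10.
From q8 via lambda: add q5.
No new states can be added; the closed set is {q0, q2, q4, q5, q6, q8, q9, q10}.

{q0, q2, q4, q5, q6, q8, q9, q10}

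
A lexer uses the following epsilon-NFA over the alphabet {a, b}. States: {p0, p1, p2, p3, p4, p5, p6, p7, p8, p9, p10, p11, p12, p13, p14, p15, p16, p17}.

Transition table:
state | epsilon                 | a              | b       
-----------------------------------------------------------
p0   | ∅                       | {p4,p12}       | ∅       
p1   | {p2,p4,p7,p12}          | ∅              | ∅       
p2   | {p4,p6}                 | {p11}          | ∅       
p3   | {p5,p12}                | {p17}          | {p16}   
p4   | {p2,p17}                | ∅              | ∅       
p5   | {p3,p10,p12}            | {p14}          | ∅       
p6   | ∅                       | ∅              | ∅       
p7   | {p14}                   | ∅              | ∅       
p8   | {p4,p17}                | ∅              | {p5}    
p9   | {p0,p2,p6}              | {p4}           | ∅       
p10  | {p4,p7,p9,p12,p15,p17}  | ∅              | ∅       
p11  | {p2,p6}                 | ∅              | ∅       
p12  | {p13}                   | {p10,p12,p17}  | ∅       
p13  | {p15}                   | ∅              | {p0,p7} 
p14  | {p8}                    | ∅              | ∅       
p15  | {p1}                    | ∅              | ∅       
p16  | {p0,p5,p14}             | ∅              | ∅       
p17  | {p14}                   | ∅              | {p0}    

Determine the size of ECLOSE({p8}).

Start with {p8}.
From p8 via epsilon: add p4, p17.
From p4 via epsilon: add p2.
From p17 via epsilon: add p14.
From p2 via epsilon: add p6.
epsilon-closure = {p2, p4, p6, p8, p14, p17}, which has 6 states.

6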